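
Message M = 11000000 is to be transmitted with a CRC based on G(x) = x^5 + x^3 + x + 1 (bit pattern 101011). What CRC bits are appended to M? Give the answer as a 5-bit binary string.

Append 5 zeros: 1100000000000. Divide by 101011 (XOR where the leading bit is 1):
  pos 0: 110000 XOR 101011 = 011011
  pos 1: 110110 XOR 101011 = 011101
  pos 2: 111010 XOR 101011 = 010001
  pos 3: 100010 XOR 101011 = 001001
  pos 5: 100100 XOR 101011 = 001111
  pos 7: 111100 XOR 101011 = 010111
Remainder (last 5 bits) = 10111. This is the CRC / FCS.

10111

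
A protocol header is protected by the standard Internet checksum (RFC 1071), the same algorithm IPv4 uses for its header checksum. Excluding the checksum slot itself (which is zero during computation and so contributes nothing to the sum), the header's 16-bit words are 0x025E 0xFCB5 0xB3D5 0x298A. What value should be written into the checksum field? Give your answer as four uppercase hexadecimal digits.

238C

One's-complement addition (fold any carry out of bit 15 back into bit 0):
  0x025E + 0xFCB5 = 0x0FF13
  0xFF13 + 0xB3D5 = 0x1B2E8 → wrap carry → 0xB2E9
  0xB2E9 + 0x298A = 0x0DC73
One's-complement sum = 0xDC73.
Checksum = ~0xDC73 & 0xFFFF = 0x238C.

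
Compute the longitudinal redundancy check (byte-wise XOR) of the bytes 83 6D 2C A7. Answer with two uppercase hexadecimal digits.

XOR the bytes together:
  start with 0x83
  0x83 ⊕ 0x6D = 0xEE
  0xEE ⊕ 0x2C = 0xC2
  0xC2 ⊕ 0xA7 = 0x65

65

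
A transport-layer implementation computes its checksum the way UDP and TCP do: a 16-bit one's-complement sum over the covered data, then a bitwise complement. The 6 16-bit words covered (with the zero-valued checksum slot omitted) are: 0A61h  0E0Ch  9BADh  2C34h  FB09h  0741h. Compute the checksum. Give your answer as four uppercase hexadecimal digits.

1D66

One's-complement addition (fold any carry out of bit 15 back into bit 0):
  0x0A61 + 0x0E0C = 0x0186D
  0x186D + 0x9BAD = 0x0B41A
  0xB41A + 0x2C34 = 0x0E04E
  0xE04E + 0xFB09 = 0x1DB57 → wrap carry → 0xDB58
  0xDB58 + 0x0741 = 0x0E299
One's-complement sum = 0xE299.
Checksum = ~0xE299 & 0xFFFF = 0x1D66.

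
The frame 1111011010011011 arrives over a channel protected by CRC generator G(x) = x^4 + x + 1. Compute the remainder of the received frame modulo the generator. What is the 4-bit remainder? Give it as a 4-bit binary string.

0100

Modulo-2 division of 1111011010011011 by 10011:
  pos 0: 11110 XOR 10011 = 01101
  pos 1: 11011 XOR 10011 = 01000
  pos 2: 10001 XOR 10011 = 00010
  pos 5: 10010 XOR 10011 = 00001
  pos 9: 10110 XOR 10011 = 00101
  pos 11: 10111 XOR 10011 = 00100
Remainder = 0100 (nonzero — an error is detected).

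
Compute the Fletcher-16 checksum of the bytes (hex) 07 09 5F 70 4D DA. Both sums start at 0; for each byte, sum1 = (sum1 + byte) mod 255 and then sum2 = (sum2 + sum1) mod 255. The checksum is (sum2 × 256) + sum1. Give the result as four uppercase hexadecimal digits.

Running sums (mod 255):
  after byte 0 (07): sum1=7, sum2=7
  after byte 1 (09): sum1=16, sum2=23
  after byte 2 (5F): sum1=111, sum2=134
  after byte 3 (70): sum1=223, sum2=102
  after byte 4 (4D): sum1=45, sum2=147
  after byte 5 (DA): sum1=8, sum2=155
Checksum = sum2·256 + sum1 = 155·256 + 8 = 39688 = 0x9B08.

9B08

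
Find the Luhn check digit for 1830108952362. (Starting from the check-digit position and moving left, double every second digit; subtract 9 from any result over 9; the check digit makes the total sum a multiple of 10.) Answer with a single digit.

7

Partial digits right→left: 2 6 3 2 5 9 8 0 1 0 3 8 1
Double every second digit counting from the check-digit position (so the 1st, 3rd, 5th, ... of the partial from the right).
  doubled (with −9 where >9): 4 6 1 7 2 6 2 → sum 28
  kept as-is: 6 2 9 0 0 8 → sum 25
Total = 28 + 25 = 53.
Check digit = (10 − (53 mod 10)) mod 10 = 7.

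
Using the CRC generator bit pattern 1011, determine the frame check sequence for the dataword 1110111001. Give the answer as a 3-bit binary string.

Append 3 zeros: 1110111001000. Divide by 1011 (XOR where the leading bit is 1):
  pos 0: 1110 XOR 1011 = 0101
  pos 1: 1011 XOR 1011 = 0000
  pos 5: 1100 XOR 1011 = 0111
  pos 6: 1111 XOR 1011 = 0100
  pos 7: 1000 XOR 1011 = 0011
  pos 9: 1100 XOR 1011 = 0111
Remainder (last 3 bits) = 111. This is the CRC / FCS.

111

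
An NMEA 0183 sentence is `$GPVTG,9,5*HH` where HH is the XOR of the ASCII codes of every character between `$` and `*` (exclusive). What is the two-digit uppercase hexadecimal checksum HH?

5E

XOR the ASCII codes of the payload characters:
  'G' = 0x47 → acc = 0x47
  'P' = 0x50 → acc = 0x17
  'V' = 0x56 → acc = 0x41
  'T' = 0x54 → acc = 0x15
  'G' = 0x47 → acc = 0x52
  ',' = 0x2C → acc = 0x7E
  '9' = 0x39 → acc = 0x47
  ',' = 0x2C → acc = 0x6B
  '5' = 0x35 → acc = 0x5E
Checksum = 0x5E.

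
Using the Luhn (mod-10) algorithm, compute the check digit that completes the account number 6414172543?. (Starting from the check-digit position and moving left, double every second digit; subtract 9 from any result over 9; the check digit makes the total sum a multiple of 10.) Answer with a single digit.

8

Partial digits right→left: 3 4 5 2 7 1 4 1 4 6
Double every second digit counting from the check-digit position (so the 1st, 3rd, 5th, ... of the partial from the right).
  doubled (with −9 where >9): 6 1 5 8 8 → sum 28
  kept as-is: 4 2 1 1 6 → sum 14
Total = 28 + 14 = 42.
Check digit = (10 − (42 mod 10)) mod 10 = 8.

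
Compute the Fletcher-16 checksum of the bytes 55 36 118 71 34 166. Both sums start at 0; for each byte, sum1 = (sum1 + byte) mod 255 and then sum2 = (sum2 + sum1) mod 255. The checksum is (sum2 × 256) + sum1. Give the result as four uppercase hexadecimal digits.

Running sums (mod 255):
  after byte 0 (55): sum1=55, sum2=55
  after byte 1 (36): sum1=91, sum2=146
  after byte 2 (118): sum1=209, sum2=100
  after byte 3 (71): sum1=25, sum2=125
  after byte 4 (34): sum1=59, sum2=184
  after byte 5 (166): sum1=225, sum2=154
Checksum = sum2·256 + sum1 = 154·256 + 225 = 39649 = 0x9AE1.

9AE1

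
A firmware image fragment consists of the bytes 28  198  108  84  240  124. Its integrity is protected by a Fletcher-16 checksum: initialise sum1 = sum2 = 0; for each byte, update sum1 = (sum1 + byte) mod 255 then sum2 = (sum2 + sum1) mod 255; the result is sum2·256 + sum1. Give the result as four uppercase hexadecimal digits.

9711

Running sums (mod 255):
  after byte 0 (28): sum1=28, sum2=28
  after byte 1 (198): sum1=226, sum2=254
  after byte 2 (108): sum1=79, sum2=78
  after byte 3 (84): sum1=163, sum2=241
  after byte 4 (240): sum1=148, sum2=134
  after byte 5 (124): sum1=17, sum2=151
Checksum = sum2·256 + sum1 = 151·256 + 17 = 38673 = 0x9711.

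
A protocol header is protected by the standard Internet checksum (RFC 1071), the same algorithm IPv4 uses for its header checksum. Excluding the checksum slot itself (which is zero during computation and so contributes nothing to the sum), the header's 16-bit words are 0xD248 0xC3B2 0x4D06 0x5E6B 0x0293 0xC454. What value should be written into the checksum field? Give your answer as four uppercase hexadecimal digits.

One's-complement addition (fold any carry out of bit 15 back into bit 0):
  0xD248 + 0xC3B2 = 0x195FA → wrap carry → 0x95FB
  0x95FB + 0x4D06 = 0x0E301
  0xE301 + 0x5E6B = 0x1416C → wrap carry → 0x416D
  0x416D + 0x0293 = 0x04400
  0x4400 + 0xC454 = 0x10854 → wrap carry → 0x0855
One's-complement sum = 0x0855.
Checksum = ~0x0855 & 0xFFFF = 0xF7AA.

F7AA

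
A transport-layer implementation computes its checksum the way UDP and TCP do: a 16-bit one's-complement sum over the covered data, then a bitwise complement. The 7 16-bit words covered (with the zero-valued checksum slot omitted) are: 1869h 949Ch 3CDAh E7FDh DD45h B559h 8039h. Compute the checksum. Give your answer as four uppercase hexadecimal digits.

One's-complement addition (fold any carry out of bit 15 back into bit 0):
  0x1869 + 0x949C = 0x0AD05
  0xAD05 + 0x3CDA = 0x0E9DF
  0xE9DF + 0xE7FD = 0x1D1DC → wrap carry → 0xD1DD
  0xD1DD + 0xDD45 = 0x1AF22 → wrap carry → 0xAF23
  0xAF23 + 0xB559 = 0x1647C → wrap carry → 0x647D
  0x647D + 0x8039 = 0x0E4B6
One's-complement sum = 0xE4B6.
Checksum = ~0xE4B6 & 0xFFFF = 0x1B49.

1B49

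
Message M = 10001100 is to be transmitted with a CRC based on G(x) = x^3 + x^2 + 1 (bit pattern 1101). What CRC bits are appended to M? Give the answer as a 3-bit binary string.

000

Append 3 zeros: 10001100000. Divide by 1101 (XOR where the leading bit is 1):
  pos 0: 1000 XOR 1101 = 0101
  pos 1: 1011 XOR 1101 = 0110
  pos 2: 1101 XOR 1101 = 0000
Remainder (last 3 bits) = 000. This is the CRC / FCS.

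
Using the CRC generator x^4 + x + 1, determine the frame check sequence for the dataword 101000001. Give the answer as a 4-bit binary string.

Append 4 zeros: 1010000010000. Divide by 10011 (XOR where the leading bit is 1):
  pos 0: 10100 XOR 10011 = 00111
  pos 2: 11100 XOR 10011 = 01111
  pos 3: 11110 XOR 10011 = 01101
  pos 4: 11011 XOR 10011 = 01000
  pos 5: 10000 XOR 10011 = 00011
  pos 8: 11000 XOR 10011 = 01011
Remainder (last 4 bits) = 1011. This is the CRC / FCS.

1011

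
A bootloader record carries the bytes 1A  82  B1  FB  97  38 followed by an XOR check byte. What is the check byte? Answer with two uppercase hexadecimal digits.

XOR the bytes together:
  start with 0x1A
  0x1A ⊕ 0x82 = 0x98
  0x98 ⊕ 0xB1 = 0x29
  0x29 ⊕ 0xFB = 0xD2
  0xD2 ⊕ 0x97 = 0x45
  0x45 ⊕ 0x38 = 0x7D

7D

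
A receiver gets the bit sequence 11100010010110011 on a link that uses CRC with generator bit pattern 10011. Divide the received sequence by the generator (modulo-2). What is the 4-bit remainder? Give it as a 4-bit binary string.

Modulo-2 division of 11100010010110011 by 10011:
  pos 0: 11100 XOR 10011 = 01111
  pos 1: 11110 XOR 10011 = 01101
  pos 2: 11011 XOR 10011 = 01000
  pos 3: 10000 XOR 10011 = 00011
  pos 6: 11010 XOR 10011 = 01001
  pos 7: 10011 XOR 10011 = 00000
  pos 12: 10011 XOR 10011 = 00000
Remainder = 0000 (zero — the frame passes the CRC check).

0000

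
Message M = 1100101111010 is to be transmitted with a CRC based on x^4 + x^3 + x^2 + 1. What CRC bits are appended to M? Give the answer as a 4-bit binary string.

Append 4 zeros: 11001011110100000. Divide by 11101 (XOR where the leading bit is 1):
  pos 0: 11001 XOR 11101 = 00100
  pos 2: 10001 XOR 11101 = 01100
  pos 3: 11001 XOR 11101 = 00100
  pos 5: 10011 XOR 11101 = 01110
  pos 6: 11100 XOR 11101 = 00001
  pos 10: 11000 XOR 11101 = 00101
  pos 12: 10100 XOR 11101 = 01001
Remainder (last 4 bits) = 1001. This is the CRC / FCS.

1001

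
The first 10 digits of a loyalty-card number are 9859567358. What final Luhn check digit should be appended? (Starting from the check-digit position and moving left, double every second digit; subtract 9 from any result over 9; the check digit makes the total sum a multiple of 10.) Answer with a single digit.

7

Partial digits right→left: 8 5 3 7 6 5 9 5 8 9
Double every second digit counting from the check-digit position (so the 1st, 3rd, 5th, ... of the partial from the right).
  doubled (with −9 where >9): 7 6 3 9 7 → sum 32
  kept as-is: 5 7 5 5 9 → sum 31
Total = 32 + 31 = 63.
Check digit = (10 − (63 mod 10)) mod 10 = 7.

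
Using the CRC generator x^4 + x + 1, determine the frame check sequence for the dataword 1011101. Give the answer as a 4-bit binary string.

Append 4 zeros: 10111010000. Divide by 10011 (XOR where the leading bit is 1):
  pos 0: 10111 XOR 10011 = 00100
  pos 2: 10001 XOR 10011 = 00010
  pos 5: 10000 XOR 10011 = 00011
Remainder (last 4 bits) = 0110. This is the CRC / FCS.

0110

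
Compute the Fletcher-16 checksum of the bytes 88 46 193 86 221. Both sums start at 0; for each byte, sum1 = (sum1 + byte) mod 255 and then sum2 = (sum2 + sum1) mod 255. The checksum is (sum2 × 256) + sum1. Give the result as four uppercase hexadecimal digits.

Running sums (mod 255):
  after byte 0 (88): sum1=88, sum2=88
  after byte 1 (46): sum1=134, sum2=222
  after byte 2 (193): sum1=72, sum2=39
  after byte 3 (86): sum1=158, sum2=197
  after byte 4 (221): sum1=124, sum2=66
Checksum = sum2·256 + sum1 = 66·256 + 124 = 17020 = 0x427C.

427C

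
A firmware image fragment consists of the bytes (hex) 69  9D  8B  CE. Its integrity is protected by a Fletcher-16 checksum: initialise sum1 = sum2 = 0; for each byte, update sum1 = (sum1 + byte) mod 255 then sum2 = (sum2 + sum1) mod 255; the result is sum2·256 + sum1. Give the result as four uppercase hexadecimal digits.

Running sums (mod 255):
  after byte 0 (69): sum1=105, sum2=105
  after byte 1 (9D): sum1=7, sum2=112
  after byte 2 (8B): sum1=146, sum2=3
  after byte 3 (CE): sum1=97, sum2=100
Checksum = sum2·256 + sum1 = 100·256 + 97 = 25697 = 0x6461.

6461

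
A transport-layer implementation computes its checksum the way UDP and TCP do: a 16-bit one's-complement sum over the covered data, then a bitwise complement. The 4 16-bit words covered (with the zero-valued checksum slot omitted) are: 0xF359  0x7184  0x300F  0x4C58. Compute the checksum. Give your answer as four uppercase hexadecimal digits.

One's-complement addition (fold any carry out of bit 15 back into bit 0):
  0xF359 + 0x7184 = 0x164DD → wrap carry → 0x64DE
  0x64DE + 0x300F = 0x094ED
  0x94ED + 0x4C58 = 0x0E145
One's-complement sum = 0xE145.
Checksum = ~0xE145 & 0xFFFF = 0x1EBA.

1EBA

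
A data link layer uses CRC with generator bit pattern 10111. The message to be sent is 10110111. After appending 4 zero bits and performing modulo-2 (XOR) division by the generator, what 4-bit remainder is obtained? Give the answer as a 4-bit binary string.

0011

Append 4 zeros: 101101110000. Divide by 10111 (XOR where the leading bit is 1):
  pos 0: 10110 XOR 10111 = 00001
  pos 4: 11110 XOR 10111 = 01001
  pos 5: 10010 XOR 10111 = 00101
  pos 7: 10100 XOR 10111 = 00011
Remainder (last 4 bits) = 0011. This is the CRC / FCS.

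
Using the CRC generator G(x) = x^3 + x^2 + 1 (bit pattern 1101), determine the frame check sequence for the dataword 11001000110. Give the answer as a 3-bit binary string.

101

Append 3 zeros: 11001000110000. Divide by 1101 (XOR where the leading bit is 1):
  pos 0: 1100 XOR 1101 = 0001
  pos 3: 1100 XOR 1101 = 0001
  pos 6: 1011 XOR 1101 = 0110
  pos 7: 1100 XOR 1101 = 0001
  pos 10: 1000 XOR 1101 = 0101
Remainder (last 3 bits) = 101. This is the CRC / FCS.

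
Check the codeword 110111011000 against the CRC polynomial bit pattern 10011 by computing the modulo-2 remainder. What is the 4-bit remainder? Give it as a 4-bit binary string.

0000

Modulo-2 division of 110111011000 by 10011:
  pos 0: 11011 XOR 10011 = 01000
  pos 1: 10001 XOR 10011 = 00010
  pos 4: 10011 XOR 10011 = 00000
Remainder = 0000 (zero — the frame passes the CRC check).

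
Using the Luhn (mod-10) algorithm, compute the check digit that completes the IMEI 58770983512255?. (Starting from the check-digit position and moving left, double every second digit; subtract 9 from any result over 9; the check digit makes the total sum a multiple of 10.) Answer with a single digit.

4

Partial digits right→left: 5 5 2 2 1 5 3 8 9 0 7 7 8 5
Double every second digit counting from the check-digit position (so the 1st, 3rd, 5th, ... of the partial from the right).
  doubled (with −9 where >9): 1 4 2 6 9 5 7 → sum 34
  kept as-is: 5 2 5 8 0 7 5 → sum 32
Total = 34 + 32 = 66.
Check digit = (10 − (66 mod 10)) mod 10 = 4.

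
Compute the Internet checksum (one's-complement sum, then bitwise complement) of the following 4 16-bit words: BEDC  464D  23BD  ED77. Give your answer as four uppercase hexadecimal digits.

E9A0

One's-complement addition (fold any carry out of bit 15 back into bit 0):
  0xBEDC + 0x464D = 0x10529 → wrap carry → 0x052A
  0x052A + 0x23BD = 0x028E7
  0x28E7 + 0xED77 = 0x1165E → wrap carry → 0x165F
One's-complement sum = 0x165F.
Checksum = ~0x165F & 0xFFFF = 0xE9A0.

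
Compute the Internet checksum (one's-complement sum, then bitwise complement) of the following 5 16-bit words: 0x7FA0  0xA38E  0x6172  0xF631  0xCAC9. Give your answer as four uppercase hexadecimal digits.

BA62

One's-complement addition (fold any carry out of bit 15 back into bit 0):
  0x7FA0 + 0xA38E = 0x1232E → wrap carry → 0x232F
  0x232F + 0x6172 = 0x084A1
  0x84A1 + 0xF631 = 0x17AD2 → wrap carry → 0x7AD3
  0x7AD3 + 0xCAC9 = 0x1459C → wrap carry → 0x459D
One's-complement sum = 0x459D.
Checksum = ~0x459D & 0xFFFF = 0xBA62.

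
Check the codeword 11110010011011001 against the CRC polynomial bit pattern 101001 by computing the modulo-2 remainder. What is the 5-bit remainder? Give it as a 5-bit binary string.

01001

Modulo-2 division of 11110010011011001 by 101001:
  pos 0: 111100 XOR 101001 = 010101
  pos 1: 101011 XOR 101001 = 000010
  pos 5: 100011 XOR 101001 = 001010
  pos 7: 101001 XOR 101001 = 000000
Remainder = 01001 (nonzero — an error is detected).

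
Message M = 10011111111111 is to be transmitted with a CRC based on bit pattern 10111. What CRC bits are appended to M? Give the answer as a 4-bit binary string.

Append 4 zeros: 100111111111110000. Divide by 10111 (XOR where the leading bit is 1):
  pos 0: 10011 XOR 10111 = 00100
  pos 2: 10011 XOR 10111 = 00100
  pos 4: 10011 XOR 10111 = 00100
  pos 6: 10011 XOR 10111 = 00100
  pos 8: 10011 XOR 10111 = 00100
  pos 10: 10010 XOR 10111 = 00101
  pos 12: 10100 XOR 10111 = 00011
Remainder (last 4 bits) = 0110. This is the CRC / FCS.

0110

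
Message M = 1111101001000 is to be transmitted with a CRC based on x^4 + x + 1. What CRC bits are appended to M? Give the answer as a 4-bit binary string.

0100

Append 4 zeros: 11111010010000000. Divide by 10011 (XOR where the leading bit is 1):
  pos 0: 11111 XOR 10011 = 01100
  pos 1: 11000 XOR 10011 = 01011
  pos 2: 10111 XOR 10011 = 00100
  pos 4: 10000 XOR 10011 = 00011
  pos 7: 11100 XOR 10011 = 01111
  pos 8: 11110 XOR 10011 = 01101
  pos 9: 11010 XOR 10011 = 01001
  pos 10: 10010 XOR 10011 = 00001
Remainder (last 4 bits) = 0100. This is the CRC / FCS.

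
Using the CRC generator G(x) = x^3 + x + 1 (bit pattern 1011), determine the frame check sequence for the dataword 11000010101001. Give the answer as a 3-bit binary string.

Append 3 zeros: 11000010101001000. Divide by 1011 (XOR where the leading bit is 1):
  pos 0: 1100 XOR 1011 = 0111
  pos 1: 1110 XOR 1011 = 0101
  pos 2: 1010 XOR 1011 = 0001
  pos 5: 1101 XOR 1011 = 0110
  pos 6: 1100 XOR 1011 = 0111
  pos 7: 1111 XOR 1011 = 0100
  pos 8: 1000 XOR 1011 = 0011
  pos 10: 1101 XOR 1011 = 0110
  pos 11: 1100 XOR 1011 = 0111
  pos 12: 1110 XOR 1011 = 0101
  pos 13: 1010 XOR 1011 = 0001
Remainder (last 3 bits) = 001. This is the CRC / FCS.

001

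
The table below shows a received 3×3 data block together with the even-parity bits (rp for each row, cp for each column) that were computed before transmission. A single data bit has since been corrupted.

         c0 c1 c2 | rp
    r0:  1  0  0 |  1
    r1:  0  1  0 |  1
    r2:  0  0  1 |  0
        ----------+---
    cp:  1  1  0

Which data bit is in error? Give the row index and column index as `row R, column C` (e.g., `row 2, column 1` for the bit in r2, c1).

Recompute each row's even parity and compare to rp:
  r0: data parity 1, sent rp 1 → ok
  r1: data parity 1, sent rp 1 → ok
  r2: data parity 1, sent rp 0 → mismatch
Recompute each column's even parity and compare to cp:
  c0: data parity 1, sent cp 1 → ok
  c1: data parity 1, sent cp 1 → ok
  c2: data parity 1, sent cp 0 → mismatch
Exactly one row (r2) and one column (c2) fail → the flipped bit is at their intersection.

row 2, column 2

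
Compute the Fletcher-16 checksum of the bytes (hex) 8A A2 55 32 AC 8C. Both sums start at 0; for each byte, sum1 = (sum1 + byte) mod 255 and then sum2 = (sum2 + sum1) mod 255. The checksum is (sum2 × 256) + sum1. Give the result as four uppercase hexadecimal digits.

3EED

Running sums (mod 255):
  after byte 0 (8A): sum1=138, sum2=138
  after byte 1 (A2): sum1=45, sum2=183
  after byte 2 (55): sum1=130, sum2=58
  after byte 3 (32): sum1=180, sum2=238
  after byte 4 (AC): sum1=97, sum2=80
  after byte 5 (8C): sum1=237, sum2=62
Checksum = sum2·256 + sum1 = 62·256 + 237 = 16109 = 0x3EED.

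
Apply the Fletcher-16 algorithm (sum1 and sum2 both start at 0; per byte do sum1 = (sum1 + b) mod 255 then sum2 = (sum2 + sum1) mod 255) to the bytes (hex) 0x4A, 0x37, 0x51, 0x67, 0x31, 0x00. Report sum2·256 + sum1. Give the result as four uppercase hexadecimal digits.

Running sums (mod 255):
  after byte 0 (0x4A): sum1=74, sum2=74
  after byte 1 (0x37): sum1=129, sum2=203
  after byte 2 (0x51): sum1=210, sum2=158
  after byte 3 (0x67): sum1=58, sum2=216
  after byte 4 (0x31): sum1=107, sum2=68
  after byte 5 (0x00): sum1=107, sum2=175
Checksum = sum2·256 + sum1 = 175·256 + 107 = 44907 = 0xAF6B.

AF6B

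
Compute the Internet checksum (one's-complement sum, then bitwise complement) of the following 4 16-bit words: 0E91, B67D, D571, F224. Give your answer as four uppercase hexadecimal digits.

735A

One's-complement addition (fold any carry out of bit 15 back into bit 0):
  0x0E91 + 0xB67D = 0x0C50E
  0xC50E + 0xD571 = 0x19A7F → wrap carry → 0x9A80
  0x9A80 + 0xF224 = 0x18CA4 → wrap carry → 0x8CA5
One's-complement sum = 0x8CA5.
Checksum = ~0x8CA5 & 0xFFFF = 0x735A.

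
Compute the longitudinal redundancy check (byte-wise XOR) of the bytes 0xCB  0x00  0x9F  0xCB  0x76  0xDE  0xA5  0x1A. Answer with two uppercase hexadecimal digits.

88

XOR the bytes together:
  start with 0xCB
  0xCB ⊕ 0x00 = 0xCB
  0xCB ⊕ 0x9F = 0x54
  0x54 ⊕ 0xCB = 0x9F
  0x9F ⊕ 0x76 = 0xE9
  0xE9 ⊕ 0xDE = 0x37
  0x37 ⊕ 0xA5 = 0x92
  0x92 ⊕ 0x1A = 0x88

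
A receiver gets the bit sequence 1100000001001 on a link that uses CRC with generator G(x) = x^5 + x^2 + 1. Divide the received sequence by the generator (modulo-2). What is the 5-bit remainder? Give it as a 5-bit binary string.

Modulo-2 division of 1100000001001 by 100101:
  pos 0: 110000 XOR 100101 = 010101
  pos 1: 101010 XOR 100101 = 001111
  pos 3: 111100 XOR 100101 = 011001
  pos 4: 110011 XOR 100101 = 010110
  pos 5: 101100 XOR 100101 = 001001
  pos 7: 100101 XOR 100101 = 000000
Remainder = 00000 (zero — the frame passes the CRC check).

00000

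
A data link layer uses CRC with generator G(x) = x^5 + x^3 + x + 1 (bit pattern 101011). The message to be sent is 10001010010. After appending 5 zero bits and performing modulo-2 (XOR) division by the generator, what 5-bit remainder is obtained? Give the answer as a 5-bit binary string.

00110

Append 5 zeros: 1000101001000000. Divide by 101011 (XOR where the leading bit is 1):
  pos 0: 100010 XOR 101011 = 001001
  pos 2: 100110 XOR 101011 = 001101
  pos 4: 110101 XOR 101011 = 011110
  pos 5: 111100 XOR 101011 = 010111
  pos 6: 101110 XOR 101011 = 000101
  pos 9: 101000 XOR 101011 = 000011
Remainder (last 5 bits) = 00110. This is the CRC / FCS.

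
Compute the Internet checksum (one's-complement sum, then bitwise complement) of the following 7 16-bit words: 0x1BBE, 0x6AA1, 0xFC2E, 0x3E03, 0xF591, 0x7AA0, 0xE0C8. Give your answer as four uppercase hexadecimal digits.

One's-complement addition (fold any carry out of bit 15 back into bit 0):
  0x1BBE + 0x6AA1 = 0x0865F
  0x865F + 0xFC2E = 0x1828D → wrap carry → 0x828E
  0x828E + 0x3E03 = 0x0C091
  0xC091 + 0xF591 = 0x1B622 → wrap carry → 0xB623
  0xB623 + 0x7AA0 = 0x130C3 → wrap carry → 0x30C4
  0x30C4 + 0xE0C8 = 0x1118C → wrap carry → 0x118D
One's-complement sum = 0x118D.
Checksum = ~0x118D & 0xFFFF = 0xEE72.

EE72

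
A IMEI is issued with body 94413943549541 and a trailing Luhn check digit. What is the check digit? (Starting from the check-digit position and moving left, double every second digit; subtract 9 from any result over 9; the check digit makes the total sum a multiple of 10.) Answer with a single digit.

Partial digits right→left: 1 4 5 9 4 5 3 4 9 3 1 4 4 9
Double every second digit counting from the check-digit position (so the 1st, 3rd, 5th, ... of the partial from the right).
  doubled (with −9 where >9): 2 1 8 6 9 2 8 → sum 36
  kept as-is: 4 9 5 4 3 4 9 → sum 38
Total = 36 + 38 = 74.
Check digit = (10 − (74 mod 10)) mod 10 = 6.

6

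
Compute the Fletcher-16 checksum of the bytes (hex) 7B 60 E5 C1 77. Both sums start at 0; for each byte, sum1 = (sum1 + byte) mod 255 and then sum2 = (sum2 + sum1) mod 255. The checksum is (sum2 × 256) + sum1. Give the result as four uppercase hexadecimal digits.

Running sums (mod 255):
  after byte 0 (7B): sum1=123, sum2=123
  after byte 1 (60): sum1=219, sum2=87
  after byte 2 (E5): sum1=193, sum2=25
  after byte 3 (C1): sum1=131, sum2=156
  after byte 4 (77): sum1=250, sum2=151
Checksum = sum2·256 + sum1 = 151·256 + 250 = 38906 = 0x97FA.

97FA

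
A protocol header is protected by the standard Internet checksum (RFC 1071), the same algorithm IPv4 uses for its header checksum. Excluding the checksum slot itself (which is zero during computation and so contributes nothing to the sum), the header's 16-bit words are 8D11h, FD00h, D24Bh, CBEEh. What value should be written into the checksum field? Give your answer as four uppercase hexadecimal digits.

D7B2

One's-complement addition (fold any carry out of bit 15 back into bit 0):
  0x8D11 + 0xFD00 = 0x18A11 → wrap carry → 0x8A12
  0x8A12 + 0xD24B = 0x15C5D → wrap carry → 0x5C5E
  0x5C5E + 0xCBEE = 0x1284C → wrap carry → 0x284D
One's-complement sum = 0x284D.
Checksum = ~0x284D & 0xFFFF = 0xD7B2.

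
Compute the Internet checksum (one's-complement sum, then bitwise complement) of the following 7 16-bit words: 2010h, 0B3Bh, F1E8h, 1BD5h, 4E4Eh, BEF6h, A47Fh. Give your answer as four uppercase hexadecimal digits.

1532

One's-complement addition (fold any carry out of bit 15 back into bit 0):
  0x2010 + 0x0B3B = 0x02B4B
  0x2B4B + 0xF1E8 = 0x11D33 → wrap carry → 0x1D34
  0x1D34 + 0x1BD5 = 0x03909
  0x3909 + 0x4E4E = 0x08757
  0x8757 + 0xBEF6 = 0x1464D → wrap carry → 0x464E
  0x464E + 0xA47F = 0x0EACD
One's-complement sum = 0xEACD.
Checksum = ~0xEACD & 0xFFFF = 0x1532.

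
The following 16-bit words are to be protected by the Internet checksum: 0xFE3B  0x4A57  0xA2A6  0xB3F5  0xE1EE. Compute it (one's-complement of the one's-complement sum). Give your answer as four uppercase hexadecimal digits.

One's-complement addition (fold any carry out of bit 15 back into bit 0):
  0xFE3B + 0x4A57 = 0x14892 → wrap carry → 0x4893
  0x4893 + 0xA2A6 = 0x0EB39
  0xEB39 + 0xB3F5 = 0x19F2E → wrap carry → 0x9F2F
  0x9F2F + 0xE1EE = 0x1811D → wrap carry → 0x811E
One's-complement sum = 0x811E.
Checksum = ~0x811E & 0xFFFF = 0x7EE1.

7EE1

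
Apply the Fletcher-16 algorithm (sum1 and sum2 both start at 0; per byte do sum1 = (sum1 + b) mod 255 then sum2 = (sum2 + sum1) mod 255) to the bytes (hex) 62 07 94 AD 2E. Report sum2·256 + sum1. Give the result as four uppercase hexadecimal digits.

Running sums (mod 255):
  after byte 0 (62): sum1=98, sum2=98
  after byte 1 (07): sum1=105, sum2=203
  after byte 2 (94): sum1=253, sum2=201
  after byte 3 (AD): sum1=171, sum2=117
  after byte 4 (2E): sum1=217, sum2=79
Checksum = sum2·256 + sum1 = 79·256 + 217 = 20441 = 0x4FD9.

4FD9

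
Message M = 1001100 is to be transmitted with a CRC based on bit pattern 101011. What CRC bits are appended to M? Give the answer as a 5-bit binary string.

00100

Append 5 zeros: 100110000000. Divide by 101011 (XOR where the leading bit is 1):
  pos 0: 100110 XOR 101011 = 001101
  pos 2: 110100 XOR 101011 = 011111
  pos 3: 111110 XOR 101011 = 010101
  pos 4: 101010 XOR 101011 = 000001
Remainder (last 5 bits) = 00100. This is the CRC / FCS.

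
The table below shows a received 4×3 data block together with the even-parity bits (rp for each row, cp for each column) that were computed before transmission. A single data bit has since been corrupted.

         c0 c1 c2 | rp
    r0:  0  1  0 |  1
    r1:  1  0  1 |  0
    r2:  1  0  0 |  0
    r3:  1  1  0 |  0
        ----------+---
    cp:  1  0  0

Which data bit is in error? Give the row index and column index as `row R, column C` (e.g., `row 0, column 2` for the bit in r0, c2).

Recompute each row's even parity and compare to rp:
  r0: data parity 1, sent rp 1 → ok
  r1: data parity 0, sent rp 0 → ok
  r2: data parity 1, sent rp 0 → mismatch
  r3: data parity 0, sent rp 0 → ok
Recompute each column's even parity and compare to cp:
  c0: data parity 1, sent cp 1 → ok
  c1: data parity 0, sent cp 0 → ok
  c2: data parity 1, sent cp 0 → mismatch
Exactly one row (r2) and one column (c2) fail → the flipped bit is at their intersection.

row 2, column 2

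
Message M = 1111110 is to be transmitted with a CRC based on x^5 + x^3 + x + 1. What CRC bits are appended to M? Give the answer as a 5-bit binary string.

11101

Append 5 zeros: 111111000000. Divide by 101011 (XOR where the leading bit is 1):
  pos 0: 111111 XOR 101011 = 010100
  pos 1: 101000 XOR 101011 = 000011
  pos 5: 110000 XOR 101011 = 011011
  pos 6: 110110 XOR 101011 = 011101
Remainder (last 5 bits) = 11101. This is the CRC / FCS.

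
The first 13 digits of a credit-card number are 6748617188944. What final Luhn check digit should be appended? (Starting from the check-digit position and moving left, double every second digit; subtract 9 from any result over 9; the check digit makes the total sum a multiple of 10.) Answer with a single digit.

8

Partial digits right→left: 4 4 9 8 8 1 7 1 6 8 4 7 6
Double every second digit counting from the check-digit position (so the 1st, 3rd, 5th, ... of the partial from the right).
  doubled (with −9 where >9): 8 9 7 5 3 8 3 → sum 43
  kept as-is: 4 8 1 1 8 7 → sum 29
Total = 43 + 29 = 72.
Check digit = (10 − (72 mod 10)) mod 10 = 8.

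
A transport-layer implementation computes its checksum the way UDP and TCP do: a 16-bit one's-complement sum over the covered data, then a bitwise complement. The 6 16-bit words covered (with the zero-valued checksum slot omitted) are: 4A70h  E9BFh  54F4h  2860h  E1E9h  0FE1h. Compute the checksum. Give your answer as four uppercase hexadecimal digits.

One's-complement addition (fold any carry out of bit 15 back into bit 0):
  0x4A70 + 0xE9BF = 0x1342F → wrap carry → 0x3430
  0x3430 + 0x54F4 = 0x08924
  0x8924 + 0x2860 = 0x0B184
  0xB184 + 0xE1E9 = 0x1936D → wrap carry → 0x936E
  0x936E + 0x0FE1 = 0x0A34F
One's-complement sum = 0xA34F.
Checksum = ~0xA34F & 0xFFFF = 0x5CB0.

5CB0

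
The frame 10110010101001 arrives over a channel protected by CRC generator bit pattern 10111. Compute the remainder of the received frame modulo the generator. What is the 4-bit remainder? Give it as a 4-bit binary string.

Modulo-2 division of 10110010101001 by 10111:
  pos 0: 10110 XOR 10111 = 00001
  pos 4: 10101 XOR 10111 = 00010
  pos 7: 10010 XOR 10111 = 00101
  pos 9: 10101 XOR 10111 = 00010
Remainder = 0010 (nonzero — an error is detected).

0010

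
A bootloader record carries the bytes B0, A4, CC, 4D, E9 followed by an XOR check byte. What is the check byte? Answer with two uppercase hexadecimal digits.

7C

XOR the bytes together:
  start with 0xB0
  0xB0 ⊕ 0xA4 = 0x14
  0x14 ⊕ 0xCC = 0xD8
  0xD8 ⊕ 0x4D = 0x95
  0x95 ⊕ 0xE9 = 0x7C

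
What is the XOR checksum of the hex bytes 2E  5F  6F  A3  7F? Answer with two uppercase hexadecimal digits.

C2

XOR the bytes together:
  start with 0x2E
  0x2E ⊕ 0x5F = 0x71
  0x71 ⊕ 0x6F = 0x1E
  0x1E ⊕ 0xA3 = 0xBD
  0xBD ⊕ 0x7F = 0xC2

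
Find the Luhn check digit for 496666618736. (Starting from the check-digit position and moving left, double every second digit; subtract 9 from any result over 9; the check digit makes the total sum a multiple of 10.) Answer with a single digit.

2

Partial digits right→left: 6 3 7 8 1 6 6 6 6 6 9 4
Double every second digit counting from the check-digit position (so the 1st, 3rd, 5th, ... of the partial from the right).
  doubled (with −9 where >9): 3 5 2 3 3 9 → sum 25
  kept as-is: 3 8 6 6 6 4 → sum 33
Total = 25 + 33 = 58.
Check digit = (10 − (58 mod 10)) mod 10 = 2.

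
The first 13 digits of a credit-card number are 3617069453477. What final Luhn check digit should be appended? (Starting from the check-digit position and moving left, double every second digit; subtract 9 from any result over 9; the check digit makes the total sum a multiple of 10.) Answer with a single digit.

6

Partial digits right→left: 7 7 4 3 5 4 9 6 0 7 1 6 3
Double every second digit counting from the check-digit position (so the 1st, 3rd, 5th, ... of the partial from the right).
  doubled (with −9 where >9): 5 8 1 9 0 2 6 → sum 31
  kept as-is: 7 3 4 6 7 6 → sum 33
Total = 31 + 33 = 64.
Check digit = (10 − (64 mod 10)) mod 10 = 6.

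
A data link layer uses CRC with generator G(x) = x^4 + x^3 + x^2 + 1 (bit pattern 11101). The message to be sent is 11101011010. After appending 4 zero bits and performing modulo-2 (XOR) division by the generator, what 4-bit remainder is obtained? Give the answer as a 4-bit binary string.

0100

Append 4 zeros: 111010110100000. Divide by 11101 (XOR where the leading bit is 1):
  pos 0: 11101 XOR 11101 = 00000
  pos 6: 11010 XOR 11101 = 00111
  pos 8: 11100 XOR 11101 = 00001
Remainder (last 4 bits) = 0100. This is the CRC / FCS.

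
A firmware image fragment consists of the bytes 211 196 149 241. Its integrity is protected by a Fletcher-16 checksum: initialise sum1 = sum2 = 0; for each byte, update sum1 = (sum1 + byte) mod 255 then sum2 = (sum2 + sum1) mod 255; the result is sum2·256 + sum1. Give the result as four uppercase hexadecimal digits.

BA20

Running sums (mod 255):
  after byte 0 (211): sum1=211, sum2=211
  after byte 1 (196): sum1=152, sum2=108
  after byte 2 (149): sum1=46, sum2=154
  after byte 3 (241): sum1=32, sum2=186
Checksum = sum2·256 + sum1 = 186·256 + 32 = 47648 = 0xBA20.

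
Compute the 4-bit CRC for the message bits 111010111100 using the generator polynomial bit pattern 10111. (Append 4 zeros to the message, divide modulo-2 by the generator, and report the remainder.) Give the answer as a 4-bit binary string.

0011

Append 4 zeros: 1110101111000000. Divide by 10111 (XOR where the leading bit is 1):
  pos 0: 11101 XOR 10111 = 01010
  pos 1: 10100 XOR 10111 = 00011
  pos 4: 11111 XOR 10111 = 01000
  pos 5: 10001 XOR 10111 = 00110
  pos 7: 11000 XOR 10111 = 01111
  pos 8: 11110 XOR 10111 = 01001
  pos 9: 10010 XOR 10111 = 00101
  pos 11: 10100 XOR 10111 = 00011
Remainder (last 4 bits) = 0011. This is the CRC / FCS.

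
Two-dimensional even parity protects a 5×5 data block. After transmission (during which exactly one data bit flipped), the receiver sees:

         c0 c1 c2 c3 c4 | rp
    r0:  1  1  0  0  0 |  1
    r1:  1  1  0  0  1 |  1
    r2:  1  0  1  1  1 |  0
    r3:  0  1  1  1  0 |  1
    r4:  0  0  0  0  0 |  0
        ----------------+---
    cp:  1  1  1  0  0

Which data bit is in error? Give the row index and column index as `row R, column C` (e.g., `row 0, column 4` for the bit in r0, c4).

Recompute each row's even parity and compare to rp:
  r0: data parity 0, sent rp 1 → mismatch
  r1: data parity 1, sent rp 1 → ok
  r2: data parity 0, sent rp 0 → ok
  r3: data parity 1, sent rp 1 → ok
  r4: data parity 0, sent rp 0 → ok
Recompute each column's even parity and compare to cp:
  c0: data parity 1, sent cp 1 → ok
  c1: data parity 1, sent cp 1 → ok
  c2: data parity 0, sent cp 1 → mismatch
  c3: data parity 0, sent cp 0 → ok
  c4: data parity 0, sent cp 0 → ok
Exactly one row (r0) and one column (c2) fail → the flipped bit is at their intersection.

row 0, column 2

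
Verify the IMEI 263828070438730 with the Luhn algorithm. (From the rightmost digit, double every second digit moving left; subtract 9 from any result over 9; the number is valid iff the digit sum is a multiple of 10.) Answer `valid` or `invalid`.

From the right, keep odd positions and double even positions (subtract 9 from any doubled value over 9):
  doubled (positions 2,4,...): 6 7 8 5 7 7 3 → sum 43
  kept (positions 1,3,...): 0 7 3 0 0 2 3 2 → sum 17
Total = 60.
60 mod 10 = 0, so the number is valid.

valid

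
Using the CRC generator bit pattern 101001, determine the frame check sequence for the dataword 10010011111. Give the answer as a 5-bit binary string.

Append 5 zeros: 1001001111100000. Divide by 101001 (XOR where the leading bit is 1):
  pos 0: 100100 XOR 101001 = 001101
  pos 2: 110111 XOR 101001 = 011110
  pos 3: 111101 XOR 101001 = 010100
  pos 4: 101001 XOR 101001 = 000000
  pos 10: 100000 XOR 101001 = 001001
Remainder (last 5 bits) = 01001. This is the CRC / FCS.

01001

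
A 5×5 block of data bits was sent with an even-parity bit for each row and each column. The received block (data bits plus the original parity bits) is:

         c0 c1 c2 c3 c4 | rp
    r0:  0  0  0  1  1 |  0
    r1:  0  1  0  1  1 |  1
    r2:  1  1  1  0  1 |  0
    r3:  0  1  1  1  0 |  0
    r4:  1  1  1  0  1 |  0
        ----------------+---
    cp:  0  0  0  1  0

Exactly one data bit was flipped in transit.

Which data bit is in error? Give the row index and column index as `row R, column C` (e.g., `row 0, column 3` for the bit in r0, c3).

Recompute each row's even parity and compare to rp:
  r0: data parity 0, sent rp 0 → ok
  r1: data parity 1, sent rp 1 → ok
  r2: data parity 0, sent rp 0 → ok
  r3: data parity 1, sent rp 0 → mismatch
  r4: data parity 0, sent rp 0 → ok
Recompute each column's even parity and compare to cp:
  c0: data parity 0, sent cp 0 → ok
  c1: data parity 0, sent cp 0 → ok
  c2: data parity 1, sent cp 0 → mismatch
  c3: data parity 1, sent cp 1 → ok
  c4: data parity 0, sent cp 0 → ok
Exactly one row (r3) and one column (c2) fail → the flipped bit is at their intersection.

row 3, column 2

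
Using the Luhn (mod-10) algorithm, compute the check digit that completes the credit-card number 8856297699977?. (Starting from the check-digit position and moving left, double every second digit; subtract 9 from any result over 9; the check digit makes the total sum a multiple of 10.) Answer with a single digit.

Partial digits right→left: 7 7 9 9 9 6 7 9 2 6 5 8 8
Double every second digit counting from the check-digit position (so the 1st, 3rd, 5th, ... of the partial from the right).
  doubled (with −9 where >9): 5 9 9 5 4 1 7 → sum 40
  kept as-is: 7 9 6 9 6 8 → sum 45
Total = 40 + 45 = 85.
Check digit = (10 − (85 mod 10)) mod 10 = 5.

5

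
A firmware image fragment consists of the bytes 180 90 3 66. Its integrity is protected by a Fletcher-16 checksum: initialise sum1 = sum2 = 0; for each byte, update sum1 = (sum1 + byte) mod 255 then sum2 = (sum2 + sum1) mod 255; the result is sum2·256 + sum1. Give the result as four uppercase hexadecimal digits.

2A54

Running sums (mod 255):
  after byte 0 (180): sum1=180, sum2=180
  after byte 1 (90): sum1=15, sum2=195
  after byte 2 (3): sum1=18, sum2=213
  after byte 3 (66): sum1=84, sum2=42
Checksum = sum2·256 + sum1 = 42·256 + 84 = 10836 = 0x2A54.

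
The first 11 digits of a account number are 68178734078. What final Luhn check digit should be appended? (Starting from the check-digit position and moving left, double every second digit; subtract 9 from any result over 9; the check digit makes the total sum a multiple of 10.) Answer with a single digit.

2

Partial digits right→left: 8 7 0 4 3 7 8 7 1 8 6
Double every second digit counting from the check-digit position (so the 1st, 3rd, 5th, ... of the partial from the right).
  doubled (with −9 where >9): 7 0 6 7 2 3 → sum 25
  kept as-is: 7 4 7 7 8 → sum 33
Total = 25 + 33 = 58.
Check digit = (10 − (58 mod 10)) mod 10 = 2.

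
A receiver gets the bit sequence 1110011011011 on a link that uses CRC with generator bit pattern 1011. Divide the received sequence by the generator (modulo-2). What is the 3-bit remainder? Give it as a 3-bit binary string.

Modulo-2 division of 1110011011011 by 1011:
  pos 0: 1110 XOR 1011 = 0101
  pos 1: 1010 XOR 1011 = 0001
  pos 4: 1110 XOR 1011 = 0101
  pos 5: 1011 XOR 1011 = 0000
  pos 9: 1011 XOR 1011 = 0000
Remainder = 000 (zero — the frame passes the CRC check).

000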